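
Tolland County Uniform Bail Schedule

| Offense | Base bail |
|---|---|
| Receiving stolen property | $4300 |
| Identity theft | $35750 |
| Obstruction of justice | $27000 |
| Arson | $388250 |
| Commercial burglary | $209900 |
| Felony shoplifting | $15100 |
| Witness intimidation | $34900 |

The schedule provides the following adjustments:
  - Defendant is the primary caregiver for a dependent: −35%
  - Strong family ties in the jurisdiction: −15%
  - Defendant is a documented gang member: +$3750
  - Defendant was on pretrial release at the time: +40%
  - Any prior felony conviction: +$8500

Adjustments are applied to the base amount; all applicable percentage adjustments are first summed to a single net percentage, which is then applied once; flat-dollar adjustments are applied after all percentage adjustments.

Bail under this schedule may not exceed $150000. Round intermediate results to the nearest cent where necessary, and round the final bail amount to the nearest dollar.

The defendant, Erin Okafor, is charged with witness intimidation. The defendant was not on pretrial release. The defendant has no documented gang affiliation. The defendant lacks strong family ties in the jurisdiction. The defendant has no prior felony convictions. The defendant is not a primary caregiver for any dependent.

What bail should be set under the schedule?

Base amounts from the schedule: witness intimidation $34900.
Single charge. Combined base = $34900.
No adjustment factors apply to this defendant.
$34900 is within the $150000 maximum.

$34900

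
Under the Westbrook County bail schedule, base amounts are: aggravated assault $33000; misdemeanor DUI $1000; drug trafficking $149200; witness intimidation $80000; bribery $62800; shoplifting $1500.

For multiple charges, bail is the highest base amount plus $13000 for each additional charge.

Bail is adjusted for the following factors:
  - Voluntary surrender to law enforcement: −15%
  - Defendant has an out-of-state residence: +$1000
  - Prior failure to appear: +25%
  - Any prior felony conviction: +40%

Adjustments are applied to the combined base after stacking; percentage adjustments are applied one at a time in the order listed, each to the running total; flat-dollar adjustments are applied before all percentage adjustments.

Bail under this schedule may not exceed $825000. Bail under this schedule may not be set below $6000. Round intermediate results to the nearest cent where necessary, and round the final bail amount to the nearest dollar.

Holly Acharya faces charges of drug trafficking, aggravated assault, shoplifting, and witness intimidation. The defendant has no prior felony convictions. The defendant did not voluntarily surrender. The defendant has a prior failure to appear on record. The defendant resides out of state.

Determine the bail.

$236500

Base amounts from the schedule: drug trafficking $149200; aggravated assault $33000; shoplifting $1500; witness intimidation $80000.
Stacking rule: highest base plus $13000 per additional charge. Highest is drug trafficking at $149200; 3 additional charges → +$39000. Combined base = $188200.
Defendant has an out-of-state residence (+$1000 flat): $188200 + $1000 = $189200.
Prior failure to appear (+25%): $189200 × 1.25 = $236500.
$236500 is within the $825000 maximum.
$236500 is at or above the $6000 minimum.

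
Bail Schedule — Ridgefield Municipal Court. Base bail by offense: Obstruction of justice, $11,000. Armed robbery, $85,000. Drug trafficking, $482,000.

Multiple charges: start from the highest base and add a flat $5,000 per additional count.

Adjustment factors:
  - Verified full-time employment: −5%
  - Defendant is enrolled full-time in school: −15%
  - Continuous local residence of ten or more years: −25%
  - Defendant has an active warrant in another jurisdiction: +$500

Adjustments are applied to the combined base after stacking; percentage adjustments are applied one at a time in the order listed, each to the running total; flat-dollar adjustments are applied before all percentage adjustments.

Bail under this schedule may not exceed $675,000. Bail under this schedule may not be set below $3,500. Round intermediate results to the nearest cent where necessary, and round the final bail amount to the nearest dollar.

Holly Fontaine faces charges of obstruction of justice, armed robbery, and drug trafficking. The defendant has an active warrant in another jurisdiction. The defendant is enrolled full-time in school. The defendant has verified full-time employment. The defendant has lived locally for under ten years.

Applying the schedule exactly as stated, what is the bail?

$397,694

Base amounts from the schedule: obstruction of justice $11,000; armed robbery $85,000; drug trafficking $482,000.
Stacking rule: highest base plus $5,000 per additional charge. Highest is drug trafficking at $482,000; 2 additional charges → +$10,000. Combined base = $492,000.
Defendant has an active warrant in another jurisdiction (+$500 flat): $492,000 + $500 = $492,500.
Verified full-time employment (−5%): $492,500 × 0.95 = $467,875.
Defendant is enrolled full-time in school (−15%): $467,875 × 0.85 = $397,693.75.
$397,693.75 is within the $675,000 maximum.
$397,693.75 is at or above the $3,500 minimum.
Rounded to the nearest dollar: $397,694.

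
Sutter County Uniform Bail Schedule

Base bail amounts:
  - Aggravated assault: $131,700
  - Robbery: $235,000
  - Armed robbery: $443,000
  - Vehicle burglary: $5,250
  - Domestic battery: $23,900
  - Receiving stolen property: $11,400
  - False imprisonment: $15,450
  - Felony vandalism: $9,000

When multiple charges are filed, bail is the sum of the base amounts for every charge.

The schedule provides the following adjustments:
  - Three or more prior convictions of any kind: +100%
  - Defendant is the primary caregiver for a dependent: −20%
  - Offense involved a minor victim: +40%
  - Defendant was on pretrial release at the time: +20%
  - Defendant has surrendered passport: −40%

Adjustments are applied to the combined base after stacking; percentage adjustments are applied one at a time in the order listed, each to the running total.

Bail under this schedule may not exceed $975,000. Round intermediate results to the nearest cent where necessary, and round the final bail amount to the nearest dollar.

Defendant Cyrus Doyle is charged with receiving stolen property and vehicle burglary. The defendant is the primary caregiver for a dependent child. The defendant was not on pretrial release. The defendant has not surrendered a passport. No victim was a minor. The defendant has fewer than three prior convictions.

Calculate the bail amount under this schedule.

$13,320

Base amounts from the schedule: receiving stolen property $11,400; vehicle burglary $5,250.
Stacking rule: sum of all bases. $11,400 + $5,250 = $16,650.
Defendant is the primary caregiver for a dependent (−20%): $16,650 × 0.8 = $13,320.
$13,320 is within the $975,000 maximum.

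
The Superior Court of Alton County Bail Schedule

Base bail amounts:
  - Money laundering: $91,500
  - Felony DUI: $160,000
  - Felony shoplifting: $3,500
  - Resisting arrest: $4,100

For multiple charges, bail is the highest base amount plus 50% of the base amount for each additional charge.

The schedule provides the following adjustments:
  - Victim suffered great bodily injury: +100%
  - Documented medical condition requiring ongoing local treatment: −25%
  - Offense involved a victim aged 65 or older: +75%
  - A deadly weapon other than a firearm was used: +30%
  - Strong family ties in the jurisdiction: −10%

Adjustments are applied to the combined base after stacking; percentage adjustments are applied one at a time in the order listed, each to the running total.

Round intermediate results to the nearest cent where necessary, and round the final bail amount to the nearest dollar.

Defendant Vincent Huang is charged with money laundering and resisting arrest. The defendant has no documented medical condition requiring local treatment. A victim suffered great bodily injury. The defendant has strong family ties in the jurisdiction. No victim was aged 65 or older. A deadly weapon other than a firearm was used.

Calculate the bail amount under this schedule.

$218,907

Base amounts from the schedule: money laundering $91,500; resisting arrest $4,100.
Stacking rule: highest base plus 50% of each additional charge. Highest is money laundering at $91,500. Additional: $4,100 × 50% = $2,050. Combined base = $91,500 + $2,050 = $93,550.
Victim suffered great bodily injury (+100%): $93,550 × 2 = $187,100.
A deadly weapon other than a firearm was used (+30%): $187,100 × 1.3 = $243,230.
Strong family ties in the jurisdiction (−10%): $243,230 × 0.9 = $218,907.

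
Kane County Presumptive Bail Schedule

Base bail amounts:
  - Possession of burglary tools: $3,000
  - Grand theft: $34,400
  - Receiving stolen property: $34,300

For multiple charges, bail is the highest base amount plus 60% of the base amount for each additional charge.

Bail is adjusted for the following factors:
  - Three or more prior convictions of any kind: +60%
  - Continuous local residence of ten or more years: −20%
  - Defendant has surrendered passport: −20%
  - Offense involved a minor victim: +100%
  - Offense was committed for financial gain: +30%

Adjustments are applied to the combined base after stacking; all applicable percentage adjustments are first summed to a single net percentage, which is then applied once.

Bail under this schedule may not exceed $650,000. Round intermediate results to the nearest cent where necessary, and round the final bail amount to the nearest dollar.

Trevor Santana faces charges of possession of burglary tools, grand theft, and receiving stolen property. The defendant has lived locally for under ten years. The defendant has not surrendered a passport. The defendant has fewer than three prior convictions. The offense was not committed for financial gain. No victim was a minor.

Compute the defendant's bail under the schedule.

Base amounts from the schedule: possession of burglary tools $3,000; grand theft $34,400; receiving stolen property $34,300.
Stacking rule: highest base plus 60% of each additional charge. Highest is grand theft at $34,400. Additional: $3,000 × 60% = $1,800; $34,300 × 60% = $20,580. Combined base = $34,400 + $22,380 = $56,780.
No adjustment factors apply to this defendant.
$56,780 is within the $650,000 maximum.

$56,780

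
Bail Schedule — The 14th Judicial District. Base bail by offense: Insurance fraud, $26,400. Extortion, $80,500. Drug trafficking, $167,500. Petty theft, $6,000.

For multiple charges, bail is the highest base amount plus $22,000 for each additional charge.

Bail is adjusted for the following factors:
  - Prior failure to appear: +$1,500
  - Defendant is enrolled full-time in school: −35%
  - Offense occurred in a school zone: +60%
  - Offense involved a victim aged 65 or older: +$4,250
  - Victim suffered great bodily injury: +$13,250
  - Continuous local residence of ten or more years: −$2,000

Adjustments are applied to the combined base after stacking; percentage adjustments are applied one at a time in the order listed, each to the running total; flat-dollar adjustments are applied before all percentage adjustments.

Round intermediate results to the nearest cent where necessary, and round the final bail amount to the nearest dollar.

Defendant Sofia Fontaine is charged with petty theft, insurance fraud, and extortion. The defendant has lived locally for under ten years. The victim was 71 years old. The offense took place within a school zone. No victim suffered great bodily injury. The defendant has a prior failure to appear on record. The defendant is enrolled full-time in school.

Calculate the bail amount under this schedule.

Base amounts from the schedule: petty theft $6,000; insurance fraud $26,400; extortion $80,500.
Stacking rule: highest base plus $22,000 per additional charge. Highest is extortion at $80,500; 2 additional charges → +$44,000. Combined base = $124,500.
Prior failure to appear (+$1,500 flat): $124,500 + $1,500 = $126,000.
Offense involved a victim aged 65 or older (+$4,250 flat): $126,000 + $4,250 = $130,250.
Defendant is enrolled full-time in school (−35%): $130,250 × 0.65 = $84,662.50.
Offense occurred in a school zone (+60%): $84,662.50 × 1.6 = $135,460.

$135,460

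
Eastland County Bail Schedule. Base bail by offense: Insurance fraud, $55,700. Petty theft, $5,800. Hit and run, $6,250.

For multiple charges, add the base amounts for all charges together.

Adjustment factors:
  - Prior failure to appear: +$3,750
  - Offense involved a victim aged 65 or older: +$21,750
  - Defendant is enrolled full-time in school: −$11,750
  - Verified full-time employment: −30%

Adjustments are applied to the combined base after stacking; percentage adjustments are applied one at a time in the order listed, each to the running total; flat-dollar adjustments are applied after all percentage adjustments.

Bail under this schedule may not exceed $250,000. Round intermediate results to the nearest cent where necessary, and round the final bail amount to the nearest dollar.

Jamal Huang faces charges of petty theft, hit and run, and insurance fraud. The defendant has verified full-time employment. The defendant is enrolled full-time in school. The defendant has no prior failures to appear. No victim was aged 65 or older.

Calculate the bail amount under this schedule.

Base amounts from the schedule: petty theft $5,800; hit and run $6,250; insurance fraud $55,700.
Stacking rule: sum of all bases. $5,800 + $6,250 + $55,700 = $67,750.
Verified full-time employment (−30%): $67,750 × 0.7 = $47,425.
Defendant is enrolled full-time in school (−$11,750 flat): $47,425 − $11,750 = $35,675.
$35,675 is within the $250,000 maximum.

$35,675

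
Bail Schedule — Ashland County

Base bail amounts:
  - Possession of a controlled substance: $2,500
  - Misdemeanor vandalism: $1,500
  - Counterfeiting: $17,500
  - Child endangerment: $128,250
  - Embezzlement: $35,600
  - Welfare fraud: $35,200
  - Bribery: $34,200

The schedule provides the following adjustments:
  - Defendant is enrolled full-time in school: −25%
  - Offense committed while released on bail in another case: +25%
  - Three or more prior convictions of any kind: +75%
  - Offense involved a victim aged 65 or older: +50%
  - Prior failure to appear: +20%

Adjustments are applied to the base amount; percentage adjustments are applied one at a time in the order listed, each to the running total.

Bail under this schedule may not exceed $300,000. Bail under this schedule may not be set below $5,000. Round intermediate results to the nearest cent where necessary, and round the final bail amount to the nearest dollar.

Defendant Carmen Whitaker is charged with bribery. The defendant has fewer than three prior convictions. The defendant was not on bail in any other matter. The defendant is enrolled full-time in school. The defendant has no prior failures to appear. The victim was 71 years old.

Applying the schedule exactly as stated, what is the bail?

$38,475

Base amounts from the schedule: bribery $34,200.
Single charge. Combined base = $34,200.
Defendant is enrolled full-time in school (−25%): $34,200 × 0.75 = $25,650.
Offense involved a victim aged 65 or older (+50%): $25,650 × 1.5 = $38,475.
$38,475 is within the $300,000 maximum.
$38,475 is at or above the $5,000 minimum.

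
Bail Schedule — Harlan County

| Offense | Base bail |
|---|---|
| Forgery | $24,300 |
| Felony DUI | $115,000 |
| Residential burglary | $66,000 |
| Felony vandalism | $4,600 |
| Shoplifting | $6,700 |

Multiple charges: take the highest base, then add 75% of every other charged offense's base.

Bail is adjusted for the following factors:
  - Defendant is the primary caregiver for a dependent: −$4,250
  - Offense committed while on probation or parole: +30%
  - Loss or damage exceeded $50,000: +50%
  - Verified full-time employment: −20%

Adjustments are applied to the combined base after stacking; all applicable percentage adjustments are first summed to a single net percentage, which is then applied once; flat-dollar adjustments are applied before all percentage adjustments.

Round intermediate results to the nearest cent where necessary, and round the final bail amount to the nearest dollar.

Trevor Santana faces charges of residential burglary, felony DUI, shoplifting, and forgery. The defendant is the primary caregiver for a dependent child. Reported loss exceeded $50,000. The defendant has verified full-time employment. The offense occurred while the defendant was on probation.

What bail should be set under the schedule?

Base amounts from the schedule: residential burglary $66,000; felony DUI $115,000; shoplifting $6,700; forgery $24,300.
Stacking rule: highest base plus 75% of each additional charge. Highest is felony DUI at $115,000. Additional: $66,000 × 75% = $49,500; $6,700 × 75% = $5,025; $24,300 × 75% = $18,225. Combined base = $115,000 + $72,750 = $187,750.
Defendant is the primary caregiver for a dependent (−$4,250 flat): $187,750 − $4,250 = $183,500.
Net percentage adjustment: +30% +50% −20% = +60%. $183,500 × 1.6 = $293,600.

$293,600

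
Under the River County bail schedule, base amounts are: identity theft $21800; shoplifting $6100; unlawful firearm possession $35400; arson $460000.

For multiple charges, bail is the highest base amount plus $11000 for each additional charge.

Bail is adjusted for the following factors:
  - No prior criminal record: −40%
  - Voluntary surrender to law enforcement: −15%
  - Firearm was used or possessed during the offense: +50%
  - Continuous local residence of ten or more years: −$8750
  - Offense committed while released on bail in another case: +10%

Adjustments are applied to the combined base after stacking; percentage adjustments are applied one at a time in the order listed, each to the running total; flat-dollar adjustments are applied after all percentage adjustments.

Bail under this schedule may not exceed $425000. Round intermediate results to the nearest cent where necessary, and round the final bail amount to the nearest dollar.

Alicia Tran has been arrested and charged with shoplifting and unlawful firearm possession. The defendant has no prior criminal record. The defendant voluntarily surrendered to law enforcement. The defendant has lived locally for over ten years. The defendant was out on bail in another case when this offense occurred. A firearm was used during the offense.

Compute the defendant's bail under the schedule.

$30296

Base amounts from the schedule: shoplifting $6100; unlawful firearm possession $35400.
Stacking rule: highest base plus $11000 per additional charge. Highest is unlawful firearm possession at $35400; 1 additional charge → +$11000. Combined base = $46400.
No prior criminal record (−40%): $46400 × 0.6 = $27840.
Voluntary surrender to law enforcement (−15%): $27840 × 0.85 = $23664.
Firearm was used or possessed during the offense (+50%): $23664 × 1.5 = $35496.
Offense committed while released on bail in another case (+10%): $35496 × 1.1 = $39045.60.
Continuous local residence of ten or more years (−$8750 flat): $39045.60 − $8750 = $30295.60.
$30295.60 is within the $425000 maximum.
Rounded to the nearest dollar: $30296.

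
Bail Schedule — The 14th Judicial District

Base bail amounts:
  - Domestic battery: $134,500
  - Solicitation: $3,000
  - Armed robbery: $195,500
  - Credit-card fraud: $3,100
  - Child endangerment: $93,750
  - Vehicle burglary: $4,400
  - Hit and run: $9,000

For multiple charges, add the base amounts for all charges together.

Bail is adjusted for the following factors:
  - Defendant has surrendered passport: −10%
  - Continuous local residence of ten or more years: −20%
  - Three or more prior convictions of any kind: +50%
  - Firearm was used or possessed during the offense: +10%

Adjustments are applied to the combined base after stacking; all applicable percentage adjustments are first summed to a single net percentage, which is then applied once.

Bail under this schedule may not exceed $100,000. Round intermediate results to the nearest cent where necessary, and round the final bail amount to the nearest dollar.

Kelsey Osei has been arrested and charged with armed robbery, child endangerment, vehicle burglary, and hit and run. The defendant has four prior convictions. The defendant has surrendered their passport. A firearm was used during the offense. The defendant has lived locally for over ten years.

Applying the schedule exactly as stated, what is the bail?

$100,000

Base amounts from the schedule: armed robbery $195,500; child endangerment $93,750; vehicle burglary $4,400; hit and run $9,000.
Stacking rule: sum of all bases. $195,500 + $93,750 + $4,400 + $9,000 = $302,650.
Net percentage adjustment: −10% −20% +50% +10% = +30%. $302,650 × 1.3 = $393,445.
Result $393,445 exceeds the maximum of $100,000; bail is capped at $100,000.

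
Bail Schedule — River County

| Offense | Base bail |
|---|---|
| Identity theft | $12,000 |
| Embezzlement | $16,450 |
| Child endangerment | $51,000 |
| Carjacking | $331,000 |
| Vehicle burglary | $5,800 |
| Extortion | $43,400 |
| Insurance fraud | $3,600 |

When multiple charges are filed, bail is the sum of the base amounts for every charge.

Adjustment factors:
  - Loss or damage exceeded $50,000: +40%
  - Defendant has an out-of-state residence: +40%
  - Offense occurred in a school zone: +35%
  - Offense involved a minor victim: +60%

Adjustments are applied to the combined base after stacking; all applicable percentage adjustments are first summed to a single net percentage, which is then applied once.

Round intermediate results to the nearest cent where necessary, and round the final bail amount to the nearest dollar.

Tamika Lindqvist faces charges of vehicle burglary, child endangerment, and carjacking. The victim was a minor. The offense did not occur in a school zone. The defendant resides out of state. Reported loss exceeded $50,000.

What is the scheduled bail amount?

$930,720

Base amounts from the schedule: vehicle burglary $5,800; child endangerment $51,000; carjacking $331,000.
Stacking rule: sum of all bases. $5,800 + $51,000 + $331,000 = $387,800.
Net percentage adjustment: +40% +40% +60% = +140%. $387,800 × 2.4 = $930,720.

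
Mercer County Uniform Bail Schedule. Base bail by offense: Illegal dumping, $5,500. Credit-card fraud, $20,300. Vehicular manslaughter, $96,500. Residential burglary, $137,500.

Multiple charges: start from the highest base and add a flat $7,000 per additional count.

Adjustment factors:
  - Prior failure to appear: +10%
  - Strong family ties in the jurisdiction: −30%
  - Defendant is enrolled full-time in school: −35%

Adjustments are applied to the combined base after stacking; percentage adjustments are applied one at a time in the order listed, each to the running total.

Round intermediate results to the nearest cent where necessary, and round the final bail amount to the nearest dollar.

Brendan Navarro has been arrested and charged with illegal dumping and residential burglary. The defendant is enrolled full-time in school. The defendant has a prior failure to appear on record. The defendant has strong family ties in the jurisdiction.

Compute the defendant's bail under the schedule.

Base amounts from the schedule: illegal dumping $5,500; residential burglary $137,500.
Stacking rule: highest base plus $7,000 per additional charge. Highest is residential burglary at $137,500; 1 additional charge → +$7,000. Combined base = $144,500.
Prior failure to appear (+10%): $144,500 × 1.1 = $158,950.
Strong family ties in the jurisdiction (−30%): $158,950 × 0.7 = $111,265.
Defendant is enrolled full-time in school (−35%): $111,265 × 0.65 = $72,322.25.
Rounded to the nearest dollar: $72,322.

$72,322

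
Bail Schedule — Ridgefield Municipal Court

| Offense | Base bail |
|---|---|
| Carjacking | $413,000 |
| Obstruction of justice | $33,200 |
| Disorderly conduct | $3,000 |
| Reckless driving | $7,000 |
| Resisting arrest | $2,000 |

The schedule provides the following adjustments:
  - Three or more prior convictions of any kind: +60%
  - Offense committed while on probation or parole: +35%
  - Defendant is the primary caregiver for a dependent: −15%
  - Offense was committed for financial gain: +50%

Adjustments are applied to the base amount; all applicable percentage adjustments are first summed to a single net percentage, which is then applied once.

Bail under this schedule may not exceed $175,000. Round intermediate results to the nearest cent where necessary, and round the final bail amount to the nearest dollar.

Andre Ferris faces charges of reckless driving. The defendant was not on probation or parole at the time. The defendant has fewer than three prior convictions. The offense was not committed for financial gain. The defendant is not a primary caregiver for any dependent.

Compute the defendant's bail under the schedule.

$7,000

Base amounts from the schedule: reckless driving $7,000.
Single charge. Combined base = $7,000.
No adjustment factors apply to this defendant.
$7,000 is within the $175,000 maximum.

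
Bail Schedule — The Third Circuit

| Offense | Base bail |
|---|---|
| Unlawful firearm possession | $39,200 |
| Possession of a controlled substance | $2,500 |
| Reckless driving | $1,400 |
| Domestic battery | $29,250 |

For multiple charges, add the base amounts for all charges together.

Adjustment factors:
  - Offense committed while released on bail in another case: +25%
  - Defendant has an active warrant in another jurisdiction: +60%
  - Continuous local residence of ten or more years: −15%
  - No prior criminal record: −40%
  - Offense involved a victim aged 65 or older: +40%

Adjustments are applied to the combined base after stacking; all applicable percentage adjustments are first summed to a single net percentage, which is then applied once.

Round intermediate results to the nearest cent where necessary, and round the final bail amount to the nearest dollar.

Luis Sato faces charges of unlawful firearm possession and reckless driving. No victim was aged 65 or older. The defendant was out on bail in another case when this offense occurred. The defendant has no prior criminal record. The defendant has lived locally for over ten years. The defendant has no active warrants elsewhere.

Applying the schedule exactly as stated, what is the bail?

$28,420

Base amounts from the schedule: unlawful firearm possession $39,200; reckless driving $1,400.
Stacking rule: sum of all bases. $39,200 + $1,400 = $40,600.
Net percentage adjustment: +25% −15% −40% = −30%. $40,600 × 0.7 = $28,420.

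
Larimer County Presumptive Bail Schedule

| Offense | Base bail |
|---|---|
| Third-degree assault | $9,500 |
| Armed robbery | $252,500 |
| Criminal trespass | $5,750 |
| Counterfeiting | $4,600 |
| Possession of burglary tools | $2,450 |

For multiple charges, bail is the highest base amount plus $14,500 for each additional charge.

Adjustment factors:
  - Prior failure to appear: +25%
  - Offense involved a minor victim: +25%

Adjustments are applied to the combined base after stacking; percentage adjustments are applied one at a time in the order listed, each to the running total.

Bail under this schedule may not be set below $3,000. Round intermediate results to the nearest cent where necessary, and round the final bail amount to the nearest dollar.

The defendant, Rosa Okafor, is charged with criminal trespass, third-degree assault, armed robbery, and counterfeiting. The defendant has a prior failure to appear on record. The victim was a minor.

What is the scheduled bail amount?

Base amounts from the schedule: criminal trespass $5,750; third-degree assault $9,500; armed robbery $252,500; counterfeiting $4,600.
Stacking rule: highest base plus $14,500 per additional charge. Highest is armed robbery at $252,500; 3 additional charges → +$43,500. Combined base = $296,000.
Prior failure to appear (+25%): $296,000 × 1.25 = $370,000.
Offense involved a minor victim (+25%): $370,000 × 1.25 = $462,500.
$462,500 is at or above the $3,000 minimum.

$462,500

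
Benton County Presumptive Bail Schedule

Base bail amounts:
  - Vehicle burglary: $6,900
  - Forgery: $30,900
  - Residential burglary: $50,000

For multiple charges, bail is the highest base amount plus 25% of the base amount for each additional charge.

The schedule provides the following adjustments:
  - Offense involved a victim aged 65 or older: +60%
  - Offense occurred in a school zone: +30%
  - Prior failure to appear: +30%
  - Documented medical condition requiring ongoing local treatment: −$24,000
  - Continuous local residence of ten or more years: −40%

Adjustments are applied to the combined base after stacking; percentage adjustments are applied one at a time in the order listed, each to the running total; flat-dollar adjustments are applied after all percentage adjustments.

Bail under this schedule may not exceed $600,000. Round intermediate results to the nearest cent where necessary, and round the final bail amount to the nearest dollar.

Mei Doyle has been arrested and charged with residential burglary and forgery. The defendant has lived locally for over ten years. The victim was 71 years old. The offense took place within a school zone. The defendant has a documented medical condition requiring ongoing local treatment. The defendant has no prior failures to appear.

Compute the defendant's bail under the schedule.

Base amounts from the schedule: residential burglary $50,000; forgery $30,900.
Stacking rule: highest base plus 25% of each additional charge. Highest is residential burglary at $50,000. Additional: $30,900 × 25% = $7,725. Combined base = $50,000 + $7,725 = $57,725.
Offense involved a victim aged 65 or older (+60%): $57,725 × 1.6 = $92,360.
Offense occurred in a school zone (+30%): $92,360 × 1.3 = $120,068.
Continuous local residence of ten or more years (−40%): $120,068 × 0.6 = $72,040.80.
Documented medical condition requiring ongoing local treatment (−$24,000 flat): $72,040.80 − $24,000 = $48,040.80.
$48,040.80 is within the $600,000 maximum.
Rounded to the nearest dollar: $48,041.

$48,041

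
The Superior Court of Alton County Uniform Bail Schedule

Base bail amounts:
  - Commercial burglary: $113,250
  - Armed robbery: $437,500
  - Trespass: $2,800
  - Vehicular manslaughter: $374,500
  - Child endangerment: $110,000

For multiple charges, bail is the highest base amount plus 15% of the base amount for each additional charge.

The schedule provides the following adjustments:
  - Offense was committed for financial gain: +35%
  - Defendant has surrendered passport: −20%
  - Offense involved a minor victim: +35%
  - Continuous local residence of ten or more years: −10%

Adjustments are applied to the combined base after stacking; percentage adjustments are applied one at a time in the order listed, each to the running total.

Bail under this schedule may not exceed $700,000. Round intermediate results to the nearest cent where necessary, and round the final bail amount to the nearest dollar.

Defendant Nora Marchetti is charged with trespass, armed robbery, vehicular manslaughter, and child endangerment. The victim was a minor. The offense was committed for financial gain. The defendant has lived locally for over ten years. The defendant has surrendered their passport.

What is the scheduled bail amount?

Base amounts from the schedule: trespass $2,800; armed robbery $437,500; vehicular manslaughter $374,500; child endangerment $110,000.
Stacking rule: highest base plus 15% of each additional charge. Highest is armed robbery at $437,500. Additional: $2,800 × 15% = $420; $374,500 × 15% = $56,175; $110,000 × 15% = $16,500. Combined base = $437,500 + $73,095 = $510,595.
Offense was committed for financial gain (+35%): $510,595 × 1.35 = $689,303.25.
Defendant has surrendered passport (−20%): $689,303.25 × 0.8 = $551,442.60.
Offense involved a minor victim (+35%): $551,442.60 × 1.35 = $744,447.51.
Continuous local residence of ten or more years (−10%): $744,447.51 × 0.9 = $670,002.76.
$670,002.76 is within the $700,000 maximum.
Rounded to the nearest dollar: $670,003.

$670,003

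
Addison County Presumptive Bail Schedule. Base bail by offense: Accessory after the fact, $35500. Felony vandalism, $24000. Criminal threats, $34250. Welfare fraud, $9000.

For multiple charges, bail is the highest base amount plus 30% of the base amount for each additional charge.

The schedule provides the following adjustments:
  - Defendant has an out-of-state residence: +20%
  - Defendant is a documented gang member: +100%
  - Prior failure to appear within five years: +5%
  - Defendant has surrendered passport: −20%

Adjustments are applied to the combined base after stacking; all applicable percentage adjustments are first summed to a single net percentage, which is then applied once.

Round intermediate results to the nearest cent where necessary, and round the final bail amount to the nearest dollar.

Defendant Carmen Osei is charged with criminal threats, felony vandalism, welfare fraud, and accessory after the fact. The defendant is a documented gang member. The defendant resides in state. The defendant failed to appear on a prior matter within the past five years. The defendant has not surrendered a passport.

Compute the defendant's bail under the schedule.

$114134

Base amounts from the schedule: criminal threats $34250; felony vandalism $24000; welfare fraud $9000; accessory after the fact $35500.
Stacking rule: highest base plus 30% of each additional charge. Highest is accessory after the fact at $35500. Additional: $34250 × 30% = $10275; $24000 × 30% = $7200; $9000 × 30% = $2700. Combined base = $35500 + $20175 = $55675.
Net percentage adjustment: +100% +5% = +105%. $55675 × 2.05 = $114133.75.
Rounded to the nearest dollar: $114134.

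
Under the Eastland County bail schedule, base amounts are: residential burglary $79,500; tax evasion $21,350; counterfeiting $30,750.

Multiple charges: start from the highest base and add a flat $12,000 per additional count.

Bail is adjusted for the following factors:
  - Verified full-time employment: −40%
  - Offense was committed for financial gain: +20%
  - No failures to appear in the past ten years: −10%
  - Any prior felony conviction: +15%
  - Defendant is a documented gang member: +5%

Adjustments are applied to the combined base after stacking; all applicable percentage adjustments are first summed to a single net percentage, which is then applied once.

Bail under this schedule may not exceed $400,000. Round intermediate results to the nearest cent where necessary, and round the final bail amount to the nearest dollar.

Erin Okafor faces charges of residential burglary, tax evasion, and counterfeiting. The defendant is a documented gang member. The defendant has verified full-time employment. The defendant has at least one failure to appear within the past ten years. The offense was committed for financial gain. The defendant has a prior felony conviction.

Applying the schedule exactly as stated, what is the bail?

Base amounts from the schedule: residential burglary $79,500; tax evasion $21,350; counterfeiting $30,750.
Stacking rule: highest base plus $12,000 per additional charge. Highest is residential burglary at $79,500; 2 additional charges → +$24,000. Combined base = $103,500.
Net percentage adjustment: −40% +20% +15% +5% = +0%. $103,500 × 1 = $103,500.
$103,500 is within the $400,000 maximum.

$103,500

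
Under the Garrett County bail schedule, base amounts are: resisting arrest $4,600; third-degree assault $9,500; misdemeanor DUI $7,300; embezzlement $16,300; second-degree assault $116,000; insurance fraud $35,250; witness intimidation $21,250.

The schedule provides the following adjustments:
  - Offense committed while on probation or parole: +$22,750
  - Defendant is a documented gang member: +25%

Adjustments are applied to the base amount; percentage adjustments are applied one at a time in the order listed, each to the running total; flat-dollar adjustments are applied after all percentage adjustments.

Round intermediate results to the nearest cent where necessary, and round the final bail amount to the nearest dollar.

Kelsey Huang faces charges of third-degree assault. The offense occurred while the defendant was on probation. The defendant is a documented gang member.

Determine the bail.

$34,625

Base amounts from the schedule: third-degree assault $9,500.
Single charge. Combined base = $9,500.
Defendant is a documented gang member (+25%): $9,500 × 1.25 = $11,875.
Offense committed while on probation or parole (+$22,750 flat): $11,875 + $22,750 = $34,625.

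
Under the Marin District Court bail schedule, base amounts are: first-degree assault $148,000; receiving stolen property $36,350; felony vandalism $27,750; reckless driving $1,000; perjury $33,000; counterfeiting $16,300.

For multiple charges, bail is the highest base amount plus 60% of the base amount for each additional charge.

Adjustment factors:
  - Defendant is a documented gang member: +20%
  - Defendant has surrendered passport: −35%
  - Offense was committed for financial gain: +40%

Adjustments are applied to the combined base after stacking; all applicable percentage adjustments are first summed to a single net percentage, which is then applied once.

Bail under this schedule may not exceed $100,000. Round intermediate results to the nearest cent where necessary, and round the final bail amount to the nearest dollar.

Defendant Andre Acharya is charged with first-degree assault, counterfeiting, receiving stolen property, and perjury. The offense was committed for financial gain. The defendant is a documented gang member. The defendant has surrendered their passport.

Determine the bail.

Base amounts from the schedule: first-degree assault $148,000; counterfeiting $16,300; receiving stolen property $36,350; perjury $33,000.
Stacking rule: highest base plus 60% of each additional charge. Highest is first-degree assault at $148,000. Additional: $16,300 × 60% = $9,780; $36,350 × 60% = $21,810; $33,000 × 60% = $19,800. Combined base = $148,000 + $51,390 = $199,390.
Net percentage adjustment: +20% −35% +40% = +25%. $199,390 × 1.25 = $249,237.50.
Result $249,237.50 exceeds the maximum of $100,000; bail is capped at $100,000.

$100,000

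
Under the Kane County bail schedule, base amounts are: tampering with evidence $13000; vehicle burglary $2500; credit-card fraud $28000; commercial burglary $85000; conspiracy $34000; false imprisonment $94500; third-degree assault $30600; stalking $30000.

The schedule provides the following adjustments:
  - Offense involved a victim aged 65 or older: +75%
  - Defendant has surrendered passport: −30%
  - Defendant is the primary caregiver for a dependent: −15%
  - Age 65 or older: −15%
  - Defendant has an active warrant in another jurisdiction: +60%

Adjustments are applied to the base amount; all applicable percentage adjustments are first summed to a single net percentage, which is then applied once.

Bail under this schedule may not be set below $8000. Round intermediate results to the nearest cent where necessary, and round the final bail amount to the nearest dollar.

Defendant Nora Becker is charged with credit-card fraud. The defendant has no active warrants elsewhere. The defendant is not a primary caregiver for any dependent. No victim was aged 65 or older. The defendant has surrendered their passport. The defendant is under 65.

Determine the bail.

$19600

Base amounts from the schedule: credit-card fraud $28000.
Single charge. Combined base = $28000.
Defendant has surrendered passport (−30%): $28000 × 0.7 = $19600.
$19600 is at or above the $8000 minimum.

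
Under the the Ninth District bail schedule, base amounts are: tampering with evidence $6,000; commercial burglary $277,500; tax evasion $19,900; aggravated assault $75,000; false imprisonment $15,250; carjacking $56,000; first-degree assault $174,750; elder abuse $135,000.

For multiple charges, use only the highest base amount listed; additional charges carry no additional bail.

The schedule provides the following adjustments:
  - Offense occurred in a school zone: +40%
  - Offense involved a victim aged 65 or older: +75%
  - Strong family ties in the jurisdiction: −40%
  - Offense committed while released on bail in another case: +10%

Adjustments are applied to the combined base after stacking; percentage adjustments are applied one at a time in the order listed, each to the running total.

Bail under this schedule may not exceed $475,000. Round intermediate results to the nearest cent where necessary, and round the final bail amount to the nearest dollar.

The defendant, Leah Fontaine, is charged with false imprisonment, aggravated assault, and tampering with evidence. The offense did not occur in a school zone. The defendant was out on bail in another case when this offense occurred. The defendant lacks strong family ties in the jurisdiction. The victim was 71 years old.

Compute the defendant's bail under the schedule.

Base amounts from the schedule: false imprisonment $15,250; aggravated assault $75,000; tampering with evidence $6,000.
Stacking rule: use the highest base only. Highest is aggravated assault at $75,000. Combined base = $75,000.
Offense involved a victim aged 65 or older (+75%): $75,000 × 1.75 = $131,250.
Offense committed while released on bail in another case (+10%): $131,250 × 1.1 = $144,375.
$144,375 is within the $475,000 maximum.

$144,375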